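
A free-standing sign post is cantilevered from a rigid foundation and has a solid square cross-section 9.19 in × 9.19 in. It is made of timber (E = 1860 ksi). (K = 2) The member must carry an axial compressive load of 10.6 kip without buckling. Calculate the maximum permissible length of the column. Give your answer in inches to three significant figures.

L_max ≈ 507 in

I = a⁴/12 = 9.19⁴/12 = 594.4 in⁴
At the buckling limit P_cr = P = 1.060×10^4 lb
From P_cr = π²EI/(K·L)²:  L = (1/K)·√(π²EI/P_cr) = (1/2)·√(π²×1.86×10^6×594.4/1.060×10^4)
L = 507 in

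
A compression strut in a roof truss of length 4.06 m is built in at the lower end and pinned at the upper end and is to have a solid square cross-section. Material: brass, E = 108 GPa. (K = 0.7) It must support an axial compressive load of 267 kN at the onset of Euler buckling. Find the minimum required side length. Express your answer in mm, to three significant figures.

L_e = K·L = 0.7 × 4.06 = 2.842 m
Required I = P_cr·L_e²/(π²E) = 2.670×10^5 × 2.842² / (π² × 1.08×10^11) = 2.023×10^-6 m⁴
I_req = 2.023×10^6 mm⁴
Solid square: I = a⁴/12  ⇒  a = (12I)^(1/4) = (12×2.023×10^6)^(1/4) = 70.2 mm

a ≈ 70.2 mm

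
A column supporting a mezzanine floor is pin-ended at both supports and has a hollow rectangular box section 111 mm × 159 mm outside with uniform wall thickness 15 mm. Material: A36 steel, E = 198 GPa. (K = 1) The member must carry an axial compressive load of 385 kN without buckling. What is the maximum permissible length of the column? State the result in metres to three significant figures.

L_max ≈ 7.94 m

Inner dimensions: h_i = 159 − 2×15 = 129.0 mm, b_i = 111 − 2×15 = 81.00 mm
Weak-axis I_min = (h_o·b_o³ − h_i·b_i³)/12 with b_o = 111, b_i = 81.00 mm (shorter outer/inner sides).
I_min = (159×111³ − 129.0×81.00³)/12 = 1.241×10^7 mm⁴
I = 1.241×10^-5 m⁴
At the buckling limit P_cr = P = 3.850×10^5 N
From P_cr = π²EI/(K·L)²:  L = (1/K)·√(π²EI/P_cr) = (1/1)·√(π²×1.98×10^11×1.241×10^-5/3.850×10^5)
L = 7.94 m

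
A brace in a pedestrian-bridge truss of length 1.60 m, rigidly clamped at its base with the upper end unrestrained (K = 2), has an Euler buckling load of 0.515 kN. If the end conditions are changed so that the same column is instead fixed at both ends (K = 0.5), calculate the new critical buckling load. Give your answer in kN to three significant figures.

P_cr ∝ 1/K², so P_cr,new = P_cr,old × (K_old/K_new)² = 0.515 × (2/0.5)²
= 0.515 × 16.00 = 8.24 kN

P_cr ≈ 8.24 kN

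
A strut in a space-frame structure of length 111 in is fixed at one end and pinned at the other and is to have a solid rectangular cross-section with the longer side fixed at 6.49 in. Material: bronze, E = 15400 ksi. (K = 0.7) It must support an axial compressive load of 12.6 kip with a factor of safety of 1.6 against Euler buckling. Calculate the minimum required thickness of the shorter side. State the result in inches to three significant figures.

b ≈ 1.14 in

Required P_cr = n·P = 1.6 × 12.6 = 20.16 kip
L_e = K·L = 0.7 × 111 = 77.70 in
Required I = P_cr·L_e²/(π²E) = 2.016×10^4 × 77.70² / (π² × 1.54×10^7) = 0.8008 in⁴
Rectangle, weak axis: I_min = h·b³/12 with h = 6.49 in fixed  ⇒  b = (12I/h)^(1/3) = 1.14 in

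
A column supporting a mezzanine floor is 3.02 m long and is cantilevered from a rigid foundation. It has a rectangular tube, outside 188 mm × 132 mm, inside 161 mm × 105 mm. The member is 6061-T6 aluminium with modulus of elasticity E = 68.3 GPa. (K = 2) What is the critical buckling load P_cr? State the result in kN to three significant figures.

P_cr ≈ 379 kN

Weak-axis I_min = (h_o·b_o³ − h_i·b_i³)/12 with b_o = 132, b_i = 105.0 mm (shorter outer/inner sides).
I_min = (188×132³ − 161.0×105.0³)/12 = 2.050×10^7 mm⁴
I = 2.050×10^7 mm⁴ = 2.050×10^-5 m⁴
Effective length L_e = K·L = 2 × 3.02 = 6.040 m
P_cr = π²EI / L_e² = π² × 68.3×10⁹ × 2.050×10^-5 / 6.040² = 3.788×10^5 N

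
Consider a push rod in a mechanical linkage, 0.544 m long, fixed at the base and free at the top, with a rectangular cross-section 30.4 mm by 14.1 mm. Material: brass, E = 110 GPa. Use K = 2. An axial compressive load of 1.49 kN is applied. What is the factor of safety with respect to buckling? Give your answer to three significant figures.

n ≈ 4.37

Buckling occurs about the weak axis: I_min = h·b³/12 with b = 14.1 mm (the shorter side).
I_min = 30.4×14.1³/12 = 7.101×10^3 mm⁴
I = 7.101×10^3 mm⁴ = 7.101×10^-9 m⁴
Effective length L_e = K·L = 2 × 0.544 = 1.088 m
P_cr = π²EI / L_e² = π² × 110×10⁹ × 7.101×10^-9 / 1.088² = 6.513×10^3 N
Factor of safety n = P_cr / P = 6.5130 / 1.49 = 4.37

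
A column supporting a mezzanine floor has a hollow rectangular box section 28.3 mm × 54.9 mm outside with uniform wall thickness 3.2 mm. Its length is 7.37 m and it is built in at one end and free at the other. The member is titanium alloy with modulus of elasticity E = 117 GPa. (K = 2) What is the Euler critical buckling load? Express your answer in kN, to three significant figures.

Inner dimensions: h_i = 54.9 − 2×3.2 = 48.50 mm, b_i = 28.3 − 2×3.2 = 21.90 mm
Weak-axis I_min = (h_o·b_o³ − h_i·b_i³)/12 with b_o = 28.3, b_i = 21.90 mm (shorter outer/inner sides).
I_min = (54.9×28.3³ − 48.50×21.90³)/12 = 6.124×10^4 mm⁴
I = 6.124×10^4 mm⁴ = 6.124×10^-8 m⁴
Effective length L_e = K·L = 2 × 7.37 = 14.74 m
P_cr = π²EI / L_e² = π² × 117×10⁹ × 6.124×10^-8 / 14.74² = 325.5 N

P_cr ≈ 0.325 kN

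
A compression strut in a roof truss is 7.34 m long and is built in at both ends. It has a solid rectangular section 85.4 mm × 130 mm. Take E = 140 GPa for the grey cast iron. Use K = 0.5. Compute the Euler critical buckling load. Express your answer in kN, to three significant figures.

P_cr ≈ 692 kN

Buckling occurs about the weak axis: I_min = h·b³/12 with b = 85.4 mm (the shorter side).
I_min = 130×85.4³/12 = 6.747×10^6 mm⁴
I = 6.747×10^6 mm⁴ = 6.747×10^-6 m⁴
Effective length L_e = K·L = 0.5 × 7.34 = 3.670 m
P_cr = π²EI / L_e² = π² × 140×10⁹ × 6.747×10^-6 / 3.670² = 6.922×10^5 N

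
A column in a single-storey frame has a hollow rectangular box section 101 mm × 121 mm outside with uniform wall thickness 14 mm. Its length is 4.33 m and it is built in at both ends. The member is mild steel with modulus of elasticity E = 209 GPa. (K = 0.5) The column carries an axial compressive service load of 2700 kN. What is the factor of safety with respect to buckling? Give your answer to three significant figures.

Inner dimensions: h_i = 121 − 2×14 = 93.00 mm, b_i = 101 − 2×14 = 73.00 mm
Weak-axis I_min = (h_o·b_o³ − h_i·b_i³)/12 with b_o = 101, b_i = 73.00 mm (shorter outer/inner sides).
I_min = (121×101³ − 93.00×73.00³)/12 = 7.374×10^6 mm⁴
I = 7.374×10^6 mm⁴ = 7.374×10^-6 m⁴
Effective length L_e = K·L = 0.5 × 4.33 = 2.165 m
P_cr = π²EI / L_e² = π² × 209×10⁹ × 7.374×10^-6 / 2.165² = 3.245×10^6 N
Factor of safety n = P_cr / P = 3245.1 / 2700 = 1.20

n ≈ 1.20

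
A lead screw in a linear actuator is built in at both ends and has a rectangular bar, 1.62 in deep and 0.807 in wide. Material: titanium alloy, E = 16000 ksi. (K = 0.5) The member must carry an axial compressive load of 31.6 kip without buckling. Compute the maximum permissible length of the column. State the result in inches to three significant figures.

Buckling occurs about the weak axis: I_min = h·b³/12 with b = 0.807 in (the shorter side).
I_min = 1.62×0.807³/12 = 7.095×10^-2 in⁴
At the buckling limit P_cr = P = 3.160×10^4 lb
From P_cr = π²EI/(K·L)²:  L = (1/K)·√(π²EI/P_cr) = (1/0.5)·√(π²×1.60×10^7×7.095×10^-2/3.160×10^4)
L = 37.7 in

L_max ≈ 37.7 in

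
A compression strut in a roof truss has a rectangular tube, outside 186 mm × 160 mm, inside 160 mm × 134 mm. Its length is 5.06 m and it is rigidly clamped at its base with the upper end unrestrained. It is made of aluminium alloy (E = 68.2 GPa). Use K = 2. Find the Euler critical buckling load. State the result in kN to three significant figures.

Weak-axis I_min = (h_o·b_o³ − h_i·b_i³)/12 with b_o = 160, b_i = 134.0 mm (shorter outer/inner sides).
I_min = (186×160³ − 160.0×134.0³)/12 = 3.141×10^7 mm⁴
I = 3.141×10^7 mm⁴ = 3.141×10^-5 m⁴
Effective length L_e = K·L = 2 × 5.06 = 10.12 m
P_cr = π²EI / L_e² = π² × 68.2×10⁹ × 3.141×10^-5 / 10.12² = 2.064×10^5 N

P_cr ≈ 206 kN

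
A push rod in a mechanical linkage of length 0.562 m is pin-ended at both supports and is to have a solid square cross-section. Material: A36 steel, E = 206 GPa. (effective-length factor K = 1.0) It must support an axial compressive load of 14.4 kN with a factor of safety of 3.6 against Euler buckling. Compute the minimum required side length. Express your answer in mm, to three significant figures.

a ≈ 17.6 mm

Required P_cr = n·P = 3.6 × 14.4 = 51.84 kN
L_e = K·L = 1 × 0.562 = 0.5620 m
Required I = P_cr·L_e²/(π²E) = 5.184×10^4 × 0.5620² / (π² × 2.06×10^11) = 8.053×10^-9 m⁴
I_req = 8.053×10^3 mm⁴
Solid square: I = a⁴/12  ⇒  a = (12I)^(1/4) = (12×8.053×10^3)^(1/4) = 17.6 mm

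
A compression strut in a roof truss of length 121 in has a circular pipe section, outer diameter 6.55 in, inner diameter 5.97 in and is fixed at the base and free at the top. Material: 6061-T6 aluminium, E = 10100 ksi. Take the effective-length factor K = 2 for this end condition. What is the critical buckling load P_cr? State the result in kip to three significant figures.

d_o = 6.55 in, d_i = 5.97 in
I = π(d_o⁴ − d_i⁴)/64 = π(6.55⁴ − 5.970⁴)/64 = 28.00 in⁴
Effective length L_e = K·L = 2 × 121 = 242.0 in
P_cr = π²EI / L_e² = π² × 10100×10³ × 28.00 / 242.0² = 4.765×10^4 lb

P_cr ≈ 47.7 kip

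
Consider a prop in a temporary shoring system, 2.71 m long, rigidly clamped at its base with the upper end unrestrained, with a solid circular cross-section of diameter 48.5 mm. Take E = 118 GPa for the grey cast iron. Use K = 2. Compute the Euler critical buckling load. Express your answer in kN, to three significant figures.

P_cr ≈ 10.8 kN

I = πd⁴/64 = π×48.5⁴/64 = 2.716×10^5 mm⁴
I = 2.716×10^5 mm⁴ = 2.716×10^-7 m⁴
Effective length L_e = K·L = 2 × 2.71 = 5.420 m
P_cr = π²EI / L_e² = π² × 118×10⁹ × 2.716×10^-7 / 5.420² = 1.077×10^4 N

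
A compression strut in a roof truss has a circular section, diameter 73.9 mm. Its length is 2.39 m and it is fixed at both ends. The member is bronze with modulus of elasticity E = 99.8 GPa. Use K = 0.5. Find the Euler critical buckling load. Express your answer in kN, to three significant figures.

P_cr ≈ 1010 kN

I = πd⁴/64 = π×73.9⁴/64 = 1.464×10^6 mm⁴
I = 1.464×10^6 mm⁴ = 1.464×10^-6 m⁴
Effective length L_e = K·L = 0.5 × 2.39 = 1.195 m
P_cr = π²EI / L_e² = π² × 99.8×10⁹ × 1.464×10^-6 / 1.195² = 1.010×10^6 N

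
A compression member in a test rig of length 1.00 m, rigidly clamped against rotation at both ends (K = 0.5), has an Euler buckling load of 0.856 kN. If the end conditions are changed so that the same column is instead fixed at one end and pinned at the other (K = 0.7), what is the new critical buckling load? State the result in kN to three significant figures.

P_cr ≈ 0.437 kN

P_cr ∝ 1/K², so P_cr,new = P_cr,old × (K_old/K_new)² = 0.856 × (0.5/0.7)²
= 0.856 × 0.5102 = 0.437 kN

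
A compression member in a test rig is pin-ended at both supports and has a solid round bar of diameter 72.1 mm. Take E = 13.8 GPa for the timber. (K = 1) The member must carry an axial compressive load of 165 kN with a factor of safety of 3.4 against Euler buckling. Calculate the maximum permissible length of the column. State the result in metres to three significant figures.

L_max ≈ 0.567 m

I = πd⁴/64 = π×72.1⁴/64 = 1.327×10^6 mm⁴
I = 1.327×10^-6 m⁴
Required critical load P_cr = n·P = 3.4 × 165 = 561.0 kN = 5.610×10^5 N
From P_cr = π²EI/(K·L)²:  L = (1/K)·√(π²EI/P_cr) = (1/1)·√(π²×1.38×10^10×1.327×10^-6/5.610×10^5)
L = 0.567 m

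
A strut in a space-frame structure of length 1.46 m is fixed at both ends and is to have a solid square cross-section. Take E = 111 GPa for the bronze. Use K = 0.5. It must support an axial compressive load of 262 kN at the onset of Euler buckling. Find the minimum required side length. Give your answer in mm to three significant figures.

a ≈ 35.2 mm

L_e = K·L = 0.5 × 1.46 = 0.7300 m
Required I = P_cr·L_e²/(π²E) = 2.620×10^5 × 0.7300² / (π² × 1.11×10^11) = 1.274×10^-7 m⁴
I_req = 1.274×10^5 mm⁴
Solid square: I = a⁴/12  ⇒  a = (12I)^(1/4) = (12×1.274×10^5)^(1/4) = 35.2 mm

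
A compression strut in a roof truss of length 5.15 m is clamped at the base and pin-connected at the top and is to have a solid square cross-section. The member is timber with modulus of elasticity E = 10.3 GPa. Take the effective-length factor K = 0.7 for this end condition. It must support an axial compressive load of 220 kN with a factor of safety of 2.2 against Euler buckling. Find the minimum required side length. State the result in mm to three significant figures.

Required P_cr = n·P = 2.2 × 220 = 484.0 kN
L_e = K·L = 0.7 × 5.15 = 3.605 m
Required I = P_cr·L_e²/(π²E) = 4.840×10^5 × 3.605² / (π² × 1.03×10^10) = 6.188×10^-5 m⁴
I_req = 6.188×10^7 mm⁴
Solid square: I = a⁴/12  ⇒  a = (12I)^(1/4) = (12×6.188×10^7)^(1/4) = 165 mm

a ≈ 165 mm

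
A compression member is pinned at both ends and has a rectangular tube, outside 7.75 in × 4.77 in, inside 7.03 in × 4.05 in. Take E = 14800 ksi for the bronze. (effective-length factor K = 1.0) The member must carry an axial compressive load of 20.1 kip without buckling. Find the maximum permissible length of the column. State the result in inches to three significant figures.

L_max ≈ 476 in

Weak-axis I_min = (h_o·b_o³ − h_i·b_i³)/12 with b_o = 4.77, b_i = 4.050 in (shorter outer/inner sides).
I_min = (7.75×4.77³ − 7.030×4.050³)/12 = 31.18 in⁴
At the buckling limit P_cr = P = 2.010×10^4 lb
From P_cr = π²EI/(K·L)²:  L = (1/K)·√(π²EI/P_cr) = (1/1)·√(π²×1.48×10^7×31.18/2.010×10^4)
L = 476 in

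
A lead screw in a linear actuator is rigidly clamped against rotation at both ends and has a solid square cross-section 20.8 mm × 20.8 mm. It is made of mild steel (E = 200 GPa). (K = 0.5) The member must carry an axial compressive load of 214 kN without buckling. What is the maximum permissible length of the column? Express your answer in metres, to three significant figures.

L_max ≈ 0.759 m

I = a⁴/12 = 20.8⁴/12 = 1.560×10^4 mm⁴
I = 1.560×10^-8 m⁴
At the buckling limit P_cr = P = 2.140×10^5 N
From P_cr = π²EI/(K·L)²:  L = (1/K)·√(π²EI/P_cr) = (1/0.5)·√(π²×2.00×10^11×1.560×10^-8/2.140×10^5)
L = 0.759 m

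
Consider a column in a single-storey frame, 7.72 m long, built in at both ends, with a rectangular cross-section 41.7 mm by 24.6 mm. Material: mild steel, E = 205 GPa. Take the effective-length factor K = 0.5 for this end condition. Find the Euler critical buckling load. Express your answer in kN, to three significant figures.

Buckling occurs about the weak axis: I_min = h·b³/12 with b = 24.6 mm (the shorter side).
I_min = 41.7×24.6³/12 = 5.173×10^4 mm⁴
I = 5.173×10^4 mm⁴ = 5.173×10^-8 m⁴
Effective length L_e = K·L = 0.5 × 7.72 = 3.860 m
P_cr = π²EI / L_e² = π² × 205×10⁹ × 5.173×10^-8 / 3.860² = 7.025×10^3 N

P_cr ≈ 7.02 kN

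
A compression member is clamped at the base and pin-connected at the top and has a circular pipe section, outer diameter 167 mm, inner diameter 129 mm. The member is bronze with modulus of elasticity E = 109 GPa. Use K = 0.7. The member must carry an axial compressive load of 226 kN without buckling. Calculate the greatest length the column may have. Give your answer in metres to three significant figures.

d_o = 167 mm, d_i = 129 mm
I = π(d_o⁴ − d_i⁴)/64 = π(167⁴ − 129.0⁴)/64 = 2.459×10^7 mm⁴
I = 2.459×10^-5 m⁴
At the buckling limit P_cr = P = 2.260×10^5 N
From P_cr = π²EI/(K·L)²:  L = (1/K)·√(π²EI/P_cr) = (1/0.7)·√(π²×1.09×10^11×2.459×10^-5/2.260×10^5)
L = 15.5 m

L_max ≈ 15.5 m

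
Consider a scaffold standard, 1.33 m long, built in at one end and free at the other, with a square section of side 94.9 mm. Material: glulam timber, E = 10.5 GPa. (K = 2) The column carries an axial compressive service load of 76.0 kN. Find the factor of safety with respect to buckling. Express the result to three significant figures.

I = a⁴/12 = 94.9⁴/12 = 6.759×10^6 mm⁴
I = 6.759×10^6 mm⁴ = 6.759×10^-6 m⁴
Effective length L_e = K·L = 2 × 1.33 = 2.660 m
P_cr = π²EI / L_e² = π² × 10.5×10⁹ × 6.759×10^-6 / 2.660² = 9.899×10^4 N
Factor of safety n = P_cr / P = 98.994 / 76.0 = 1.30

n ≈ 1.30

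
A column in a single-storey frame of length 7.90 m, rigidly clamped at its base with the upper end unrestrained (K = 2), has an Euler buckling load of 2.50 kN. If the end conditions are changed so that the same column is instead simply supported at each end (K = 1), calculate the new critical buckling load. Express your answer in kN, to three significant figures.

P_cr ≈ 10.0 kN

P_cr ∝ 1/K², so P_cr,new = P_cr,old × (K_old/K_new)² = 2.50 × (2/1)²
= 2.50 × 4.000 = 10.0 kN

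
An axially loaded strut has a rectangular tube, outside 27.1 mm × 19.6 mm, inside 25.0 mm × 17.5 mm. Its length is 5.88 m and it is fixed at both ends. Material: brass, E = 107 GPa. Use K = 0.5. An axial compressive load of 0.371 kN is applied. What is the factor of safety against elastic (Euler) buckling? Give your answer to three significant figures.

Weak-axis I_min = (h_o·b_o³ − h_i·b_i³)/12 with b_o = 19.6, b_i = 17.50 mm (shorter outer/inner sides).
I_min = (27.1×19.6³ − 25.00×17.50³)/12 = 5.839×10^3 mm⁴
I = 5.839×10^3 mm⁴ = 5.839×10^-9 m⁴
Effective length L_e = K·L = 0.5 × 5.88 = 2.940 m
P_cr = π²EI / L_e² = π² × 107×10⁹ × 5.839×10^-9 / 2.940² = 713.4 N
Factor of safety n = P_cr / P = 0.71337 / 0.371 = 1.92

n ≈ 1.92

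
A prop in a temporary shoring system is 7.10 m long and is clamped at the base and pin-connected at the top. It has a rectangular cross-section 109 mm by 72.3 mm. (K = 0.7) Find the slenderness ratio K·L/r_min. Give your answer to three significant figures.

Buckling occurs about the weak axis: I_min = h·b³/12 with b = 72.3 mm (the shorter side).
I_min = 109×72.3³/12 = 3.433×10^6 mm⁴
A = 7.881×10^3 mm²;  r_min = √(I/A) = √(3.433×10^6/7.881×10^3) = 20.87 mm
L_e = K·L = 0.7 × 7.10 m = 4.970 m = 4970.0 mm
λ = L_e / r_min = 4970.0 / 20.87 = 238

λ ≈ 238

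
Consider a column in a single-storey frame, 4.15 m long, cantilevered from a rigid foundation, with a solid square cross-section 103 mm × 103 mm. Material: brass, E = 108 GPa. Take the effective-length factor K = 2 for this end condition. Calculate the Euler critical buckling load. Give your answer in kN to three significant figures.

I = a⁴/12 = 103⁴/12 = 9.379×10^6 mm⁴
I = 9.379×10^6 mm⁴ = 9.379×10^-6 m⁴
Effective length L_e = K·L = 2 × 4.15 = 8.300 m
P_cr = π²EI / L_e² = π² × 108×10⁹ × 9.379×10^-6 / 8.300² = 1.451×10^5 N

P_cr ≈ 145 kN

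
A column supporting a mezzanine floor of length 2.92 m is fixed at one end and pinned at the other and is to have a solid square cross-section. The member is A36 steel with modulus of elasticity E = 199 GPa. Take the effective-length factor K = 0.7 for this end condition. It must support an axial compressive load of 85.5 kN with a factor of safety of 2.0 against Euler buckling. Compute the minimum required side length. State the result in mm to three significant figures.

Required P_cr = n·P = 2.0 × 85.5 = 171.0 kN
L_e = K·L = 0.7 × 2.92 = 2.044 m
Required I = P_cr·L_e²/(π²E) = 1.710×10^5 × 2.044² / (π² × 1.99×10^11) = 3.638×10^-7 m⁴
I_req = 3.638×10^5 mm⁴
Solid square: I = a⁴/12  ⇒  a = (12I)^(1/4) = (12×3.638×10^5)^(1/4) = 45.7 mm

a ≈ 45.7 mm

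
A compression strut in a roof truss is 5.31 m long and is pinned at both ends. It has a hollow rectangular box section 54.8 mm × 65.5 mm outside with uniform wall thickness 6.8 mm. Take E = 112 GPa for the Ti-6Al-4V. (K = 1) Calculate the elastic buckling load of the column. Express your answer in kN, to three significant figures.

Inner dimensions: h_i = 65.5 − 2×6.8 = 51.90 mm, b_i = 54.8 − 2×6.8 = 41.20 mm
Weak-axis I_min = (h_o·b_o³ − h_i·b_i³)/12 with b_o = 54.8, b_i = 41.20 mm (shorter outer/inner sides).
I_min = (65.5×54.8³ − 51.90×41.20³)/12 = 5.958×10^5 mm⁴
I = 5.958×10^5 mm⁴ = 5.958×10^-7 m⁴
Effective length L_e = K·L = 1 × 5.31 = 5.310 m
P_cr = π²EI / L_e² = π² × 112×10⁹ × 5.958×10^-7 / 5.310² = 2.336×10^4 N

P_cr ≈ 23.4 kN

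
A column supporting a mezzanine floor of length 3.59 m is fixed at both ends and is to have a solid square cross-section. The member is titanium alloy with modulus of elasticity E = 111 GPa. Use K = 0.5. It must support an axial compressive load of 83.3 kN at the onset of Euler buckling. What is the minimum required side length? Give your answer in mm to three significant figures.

a ≈ 41.4 mm

L_e = K·L = 0.5 × 3.59 = 1.795 m
Required I = P_cr·L_e²/(π²E) = 8.330×10^4 × 1.795² / (π² × 1.11×10^11) = 2.450×10^-7 m⁴
I_req = 2.450×10^5 mm⁴
Solid square: I = a⁴/12  ⇒  a = (12I)^(1/4) = (12×2.450×10^5)^(1/4) = 41.4 mm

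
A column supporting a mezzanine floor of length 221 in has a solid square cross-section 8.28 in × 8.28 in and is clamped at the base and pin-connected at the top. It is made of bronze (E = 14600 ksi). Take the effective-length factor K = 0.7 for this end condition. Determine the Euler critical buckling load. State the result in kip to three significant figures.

P_cr ≈ 2360 kip

I = a⁴/12 = 8.28⁴/12 = 391.7 in⁴
Effective length L_e = K·L = 0.7 × 221 = 154.7 in
P_cr = π²EI / L_e² = π² × 14600×10³ × 391.7 / 154.7² = 2.358×10^6 lb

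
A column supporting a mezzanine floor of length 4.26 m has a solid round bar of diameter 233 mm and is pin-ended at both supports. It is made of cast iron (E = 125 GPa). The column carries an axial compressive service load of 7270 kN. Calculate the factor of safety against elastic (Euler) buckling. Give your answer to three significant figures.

n ≈ 1.35

I = πd⁴/64 = π×233⁴/64 = 1.447×10^8 mm⁴
I = 1.447×10^8 mm⁴ = 1.447×10^-4 m⁴
Effective length L_e = K·L = 1 × 4.26 = 4.260 m
P_cr = π²EI / L_e² = π² × 125×10⁹ × 1.447×10^-4 / 4.260² = 9.835×10^6 N
Factor of safety n = P_cr / P = 9835.2 / 7270 = 1.35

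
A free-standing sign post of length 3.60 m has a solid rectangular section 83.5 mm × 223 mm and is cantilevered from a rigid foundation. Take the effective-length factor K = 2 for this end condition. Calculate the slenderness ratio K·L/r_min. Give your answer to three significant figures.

Buckling occurs about the weak axis: I_min = h·b³/12 with b = 83.5 mm (the shorter side).
I_min = 223×83.5³/12 = 1.082×10^7 mm⁴
A = 1.862×10^4 mm²;  r_min = √(I/A) = √(1.082×10^7/1.862×10^4) = 24.10 mm
L_e = K·L = 2 × 3.60 m = 7.200 m = 7200.0 mm
λ = L_e / r_min = 7200.0 / 24.10 = 299

λ ≈ 299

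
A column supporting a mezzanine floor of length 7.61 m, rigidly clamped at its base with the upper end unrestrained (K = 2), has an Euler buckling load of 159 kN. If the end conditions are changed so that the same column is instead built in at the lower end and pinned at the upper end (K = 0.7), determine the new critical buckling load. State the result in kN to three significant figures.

P_cr ∝ 1/K², so P_cr,new = P_cr,old × (K_old/K_new)² = 159 × (2/0.7)²
= 159 × 8.163 = 1300 kN

P_cr ≈ 1300 kN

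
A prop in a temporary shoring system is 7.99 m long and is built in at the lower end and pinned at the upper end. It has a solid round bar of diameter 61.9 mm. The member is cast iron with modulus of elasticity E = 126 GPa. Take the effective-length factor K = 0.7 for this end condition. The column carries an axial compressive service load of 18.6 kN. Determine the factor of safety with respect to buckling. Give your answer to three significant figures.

I = πd⁴/64 = π×61.9⁴/64 = 7.207×10^5 mm⁴
I = 7.207×10^5 mm⁴ = 7.207×10^-7 m⁴
Effective length L_e = K·L = 0.7 × 7.99 = 5.593 m
P_cr = π²EI / L_e² = π² × 126×10⁹ × 7.207×10^-7 / 5.593² = 2.865×10^4 N
Factor of safety n = P_cr / P = 28.649 / 18.6 = 1.54

n ≈ 1.54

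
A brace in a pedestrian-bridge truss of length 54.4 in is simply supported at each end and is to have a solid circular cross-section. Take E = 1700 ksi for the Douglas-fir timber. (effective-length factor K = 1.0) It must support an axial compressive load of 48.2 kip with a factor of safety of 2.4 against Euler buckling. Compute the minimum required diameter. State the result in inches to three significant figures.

Required P_cr = n·P = 2.4 × 48.2 = 115.7 kip
L_e = K·L = 1 × 54.4 = 54.40 in
Required I = P_cr·L_e²/(π²E) = 1.157×10^5 × 54.40² / (π² × 1.70×10^6) = 20.40 in⁴
Solid circle: I = πd⁴/64  ⇒  d = (64I/π)^(1/4) = (64×20.40/π)^(1/4) = 4.52 in

d ≈ 4.52 in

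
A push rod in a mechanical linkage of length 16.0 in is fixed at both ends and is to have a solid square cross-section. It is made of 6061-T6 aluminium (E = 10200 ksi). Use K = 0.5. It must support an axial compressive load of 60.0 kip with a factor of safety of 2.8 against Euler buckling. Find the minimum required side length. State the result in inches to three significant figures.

a ≈ 1.06 in

Required P_cr = n·P = 2.8 × 60.0 = 168.0 kip
L_e = K·L = 0.5 × 16.0 = 8.000 in
Required I = P_cr·L_e²/(π²E) = 1.680×10^5 × 8.000² / (π² × 1.02×10^7) = 0.1068 in⁴
Solid square: I = a⁴/12  ⇒  a = (12I)^(1/4) = (12×0.1068)^(1/4) = 1.06 in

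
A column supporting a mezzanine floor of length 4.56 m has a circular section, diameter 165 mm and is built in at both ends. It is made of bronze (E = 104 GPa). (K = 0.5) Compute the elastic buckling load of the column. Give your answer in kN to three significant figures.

I = πd⁴/64 = π×165⁴/64 = 3.638×10^7 mm⁴
I = 3.638×10^7 mm⁴ = 3.638×10^-5 m⁴
Effective length L_e = K·L = 0.5 × 4.56 = 2.280 m
P_cr = π²EI / L_e² = π² × 104×10⁹ × 3.638×10^-5 / 2.280² = 7.184×10^6 N

P_cr ≈ 7180 kN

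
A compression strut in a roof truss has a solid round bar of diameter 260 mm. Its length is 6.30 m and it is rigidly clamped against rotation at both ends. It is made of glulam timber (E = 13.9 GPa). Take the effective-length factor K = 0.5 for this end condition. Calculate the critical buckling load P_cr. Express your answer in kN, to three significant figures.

I = πd⁴/64 = π×260⁴/64 = 2.243×10^8 mm⁴
I = 2.243×10^8 mm⁴ = 2.243×10^-4 m⁴
Effective length L_e = K·L = 0.5 × 6.30 = 3.150 m
P_cr = π²EI / L_e² = π² × 13.9×10⁹ × 2.243×10^-4 / 3.150² = 3.101×10^6 N

P_cr ≈ 3100 kN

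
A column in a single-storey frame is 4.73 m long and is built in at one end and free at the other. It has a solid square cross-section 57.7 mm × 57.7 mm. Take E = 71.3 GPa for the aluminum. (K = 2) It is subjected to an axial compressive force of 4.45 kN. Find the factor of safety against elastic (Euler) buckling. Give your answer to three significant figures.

I = a⁴/12 = 57.7⁴/12 = 9.237×10^5 mm⁴
I = 9.237×10^5 mm⁴ = 9.237×10^-7 m⁴
Effective length L_e = K·L = 2 × 4.73 = 9.460 m
P_cr = π²EI / L_e² = π² × 71.3×10⁹ × 9.237×10^-7 / 9.460² = 7.263×10^3 N
Factor of safety n = P_cr / P = 7.2632 / 4.45 = 1.63

n ≈ 1.63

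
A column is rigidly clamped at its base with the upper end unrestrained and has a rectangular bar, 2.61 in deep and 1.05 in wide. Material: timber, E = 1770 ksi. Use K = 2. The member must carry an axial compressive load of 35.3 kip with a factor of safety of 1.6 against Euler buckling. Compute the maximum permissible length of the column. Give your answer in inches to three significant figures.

L_max ≈ 4.41 in

Buckling occurs about the weak axis: I_min = h·b³/12 with b = 1.05 in (the shorter side).
I_min = 2.61×1.05³/12 = 0.2518 in⁴
Required critical load P_cr = n·P = 1.6 × 35.3 = 56.48 kip = 5.648×10^4 lb
From P_cr = π²EI/(K·L)²:  L = (1/K)·√(π²EI/P_cr) = (1/2)·√(π²×1.77×10^6×0.2518/5.648×10^4)
L = 4.41 in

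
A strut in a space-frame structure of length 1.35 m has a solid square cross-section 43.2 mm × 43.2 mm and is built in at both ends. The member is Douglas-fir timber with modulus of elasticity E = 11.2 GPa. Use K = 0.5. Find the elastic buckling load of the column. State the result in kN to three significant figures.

P_cr ≈ 70.4 kN

I = a⁴/12 = 43.2⁴/12 = 2.902×10^5 mm⁴
I = 2.902×10^5 mm⁴ = 2.902×10^-7 m⁴
Effective length L_e = K·L = 0.5 × 1.35 = 0.6750 m
P_cr = π²EI / L_e² = π² × 11.2×10⁹ × 2.902×10^-7 / 0.6750² = 7.041×10^4 N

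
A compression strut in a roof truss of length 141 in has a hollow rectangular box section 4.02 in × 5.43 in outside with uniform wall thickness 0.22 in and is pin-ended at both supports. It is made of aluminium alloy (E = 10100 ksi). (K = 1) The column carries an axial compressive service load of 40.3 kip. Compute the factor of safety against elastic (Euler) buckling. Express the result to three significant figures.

Inner dimensions: h_i = 5.43 − 2×0.22 = 4.990 in, b_i = 4.02 − 2×0.22 = 3.580 in
Weak-axis I_min = (h_o·b_o³ − h_i·b_i³)/12 with b_o = 4.02, b_i = 3.580 in (shorter outer/inner sides).
I_min = (5.43×4.02³ − 4.990×3.580³)/12 = 10.32 in⁴
Effective length L_e = K·L = 1 × 141 = 141.0 in
P_cr = π²EI / L_e² = π² × 10100×10³ × 10.32 / 141.0² = 5.173×10^4 lb
Factor of safety n = P_cr / P = 51.729 / 40.3 = 1.28

n ≈ 1.28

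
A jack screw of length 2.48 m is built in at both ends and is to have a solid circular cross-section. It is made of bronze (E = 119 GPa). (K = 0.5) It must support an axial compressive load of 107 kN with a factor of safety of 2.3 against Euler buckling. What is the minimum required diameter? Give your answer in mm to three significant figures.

d ≈ 50.6 mm

Required P_cr = n·P = 2.3 × 107 = 246.1 kN
L_e = K·L = 0.5 × 2.48 = 1.240 m
Required I = P_cr·L_e²/(π²E) = 2.461×10^5 × 1.240² / (π² × 1.19×10^11) = 3.222×10^-7 m⁴
I_req = 3.222×10^5 mm⁴
Solid circle: I = πd⁴/64  ⇒  d = (64I/π)^(1/4) = (64×3.222×10^5/π)^(1/4) = 50.6 mm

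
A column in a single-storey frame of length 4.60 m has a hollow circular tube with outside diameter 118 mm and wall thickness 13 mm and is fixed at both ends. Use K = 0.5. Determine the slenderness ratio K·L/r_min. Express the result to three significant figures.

Inner diameter d_i = 118 − 2×13 = 92.00 mm
I = π(d_o⁴ − d_i⁴)/64 = π(118⁴ − 92.00⁴)/64 = 6.000×10^6 mm⁴
A = 4.288×10^3 mm²;  r_min = √(I/A) = √(6.000×10^6/4.288×10^3) = 37.41 mm
L_e = K·L = 0.5 × 4.60 m = 2.300 m = 2300.0 mm
λ = L_e / r_min = 2300.0 / 37.41 = 61.5

λ ≈ 61.5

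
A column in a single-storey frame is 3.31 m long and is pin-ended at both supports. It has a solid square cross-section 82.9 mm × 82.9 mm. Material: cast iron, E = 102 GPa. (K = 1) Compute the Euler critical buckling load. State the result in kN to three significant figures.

I = a⁴/12 = 82.9⁴/12 = 3.936×10^6 mm⁴
I = 3.936×10^6 mm⁴ = 3.936×10^-6 m⁴
Effective length L_e = K·L = 1 × 3.31 = 3.310 m
P_cr = π²EI / L_e² = π² × 102×10⁹ × 3.936×10^-6 / 3.310² = 3.616×10^5 N

P_cr ≈ 362 kN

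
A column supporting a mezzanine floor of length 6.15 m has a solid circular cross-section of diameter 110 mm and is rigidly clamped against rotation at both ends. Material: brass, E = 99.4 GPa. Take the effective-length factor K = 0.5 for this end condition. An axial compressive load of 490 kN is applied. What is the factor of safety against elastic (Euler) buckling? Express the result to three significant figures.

I = πd⁴/64 = π×110⁴/64 = 7.187×10^6 mm⁴
I = 7.187×10^6 mm⁴ = 7.187×10^-6 m⁴
Effective length L_e = K·L = 0.5 × 6.15 = 3.075 m
P_cr = π²EI / L_e² = π² × 99.4×10⁹ × 7.187×10^-6 / 3.075² = 7.457×10^5 N
Factor of safety n = P_cr / P = 745.65 / 490 = 1.52

n ≈ 1.52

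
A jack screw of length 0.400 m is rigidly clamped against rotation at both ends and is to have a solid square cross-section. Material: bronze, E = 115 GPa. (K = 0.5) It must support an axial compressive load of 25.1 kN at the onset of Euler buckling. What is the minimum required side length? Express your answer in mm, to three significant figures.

a ≈ 10.2 mm

L_e = K·L = 0.5 × 0.400 = 0.2000 m
Required I = P_cr·L_e²/(π²E) = 2.510×10^4 × 0.2000² / (π² × 1.15×10^11) = 8.846×10^-10 m⁴
I_req = 884.6 mm⁴
Solid square: I = a⁴/12  ⇒  a = (12I)^(1/4) = (12×884.6)^(1/4) = 10.2 mm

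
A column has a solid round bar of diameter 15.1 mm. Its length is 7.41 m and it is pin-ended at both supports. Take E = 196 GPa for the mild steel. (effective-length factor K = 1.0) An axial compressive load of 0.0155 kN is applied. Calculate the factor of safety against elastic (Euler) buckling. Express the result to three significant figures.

n ≈ 5.80

I = πd⁴/64 = π×15.1⁴/64 = 2.552×10^3 mm⁴
I = 2.552×10^3 mm⁴ = 2.552×10^-9 m⁴
Effective length L_e = K·L = 1 × 7.41 = 7.410 m
P_cr = π²EI / L_e² = π² × 196×10⁹ × 2.552×10^-9 / 7.410² = 89.91 N
Factor of safety n = P_cr / P = 0.089908 / 0.0155 = 5.80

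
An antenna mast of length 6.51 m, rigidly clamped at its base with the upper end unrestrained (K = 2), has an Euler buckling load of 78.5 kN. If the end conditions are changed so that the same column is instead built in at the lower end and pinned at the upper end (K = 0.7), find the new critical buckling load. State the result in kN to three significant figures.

P_cr ∝ 1/K², so P_cr,new = P_cr,old × (K_old/K_new)² = 78.5 × (2/0.7)²
= 78.5 × 8.163 = 641 kN

P_cr ≈ 641 kN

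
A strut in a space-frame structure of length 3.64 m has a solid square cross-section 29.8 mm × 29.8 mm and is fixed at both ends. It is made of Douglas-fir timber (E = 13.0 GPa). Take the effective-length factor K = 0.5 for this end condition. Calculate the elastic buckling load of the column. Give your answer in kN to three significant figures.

P_cr ≈ 2.55 kN

I = a⁴/12 = 29.8⁴/12 = 6.572×10^4 mm⁴
I = 6.572×10^4 mm⁴ = 6.572×10^-8 m⁴
Effective length L_e = K·L = 0.5 × 3.64 = 1.820 m
P_cr = π²EI / L_e² = π² × 13.0×10⁹ × 6.572×10^-8 / 1.820² = 2.546×10^3 N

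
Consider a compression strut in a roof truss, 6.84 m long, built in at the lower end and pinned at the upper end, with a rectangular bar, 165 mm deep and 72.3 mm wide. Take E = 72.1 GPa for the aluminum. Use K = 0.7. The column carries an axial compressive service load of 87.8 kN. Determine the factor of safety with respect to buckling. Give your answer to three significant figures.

Buckling occurs about the weak axis: I_min = h·b³/12 with b = 72.3 mm (the shorter side).
I_min = 165×72.3³/12 = 5.197×10^6 mm⁴
I = 5.197×10^6 mm⁴ = 5.197×10^-6 m⁴
Effective length L_e = K·L = 0.7 × 6.84 = 4.788 m
P_cr = π²EI / L_e² = π² × 72.1×10⁹ × 5.197×10^-6 / 4.788² = 1.613×10^5 N
Factor of safety n = P_cr / P = 161.30 / 87.8 = 1.84

n ≈ 1.84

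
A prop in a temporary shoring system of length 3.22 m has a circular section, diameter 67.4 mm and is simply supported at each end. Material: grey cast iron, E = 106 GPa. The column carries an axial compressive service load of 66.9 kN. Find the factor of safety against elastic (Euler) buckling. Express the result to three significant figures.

n ≈ 1.53

I = πd⁴/64 = π×67.4⁴/64 = 1.013×10^6 mm⁴
I = 1.013×10^6 mm⁴ = 1.013×10^-6 m⁴
Effective length L_e = K·L = 1 × 3.22 = 3.220 m
P_cr = π²EI / L_e² = π² × 106×10⁹ × 1.013×10^-6 / 3.220² = 1.022×10^5 N
Factor of safety n = P_cr / P = 102.21 / 66.9 = 1.53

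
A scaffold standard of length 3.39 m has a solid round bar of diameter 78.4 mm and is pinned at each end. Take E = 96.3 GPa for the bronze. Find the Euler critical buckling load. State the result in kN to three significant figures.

I = πd⁴/64 = π×78.4⁴/64 = 1.855×10^6 mm⁴
I = 1.855×10^6 mm⁴ = 1.855×10^-6 m⁴
Effective length L_e = K·L = 1 × 3.39 = 3.390 m
P_cr = π²EI / L_e² = π² × 96.3×10⁹ × 1.855×10^-6 / 3.390² = 1.534×10^5 N

P_cr ≈ 153 kN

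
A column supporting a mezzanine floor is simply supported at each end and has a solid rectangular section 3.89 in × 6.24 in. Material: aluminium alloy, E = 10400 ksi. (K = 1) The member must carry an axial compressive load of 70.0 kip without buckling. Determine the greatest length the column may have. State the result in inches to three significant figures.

L_max ≈ 212 in

Buckling occurs about the weak axis: I_min = h·b³/12 with b = 3.89 in (the shorter side).
I_min = 6.24×3.89³/12 = 30.61 in⁴
At the buckling limit P_cr = P = 7.000×10^4 lb
From P_cr = π²EI/(K·L)²:  L = (1/K)·√(π²EI/P_cr) = (1/1)·√(π²×1.04×10^7×30.61/7.000×10^4)
L = 212 in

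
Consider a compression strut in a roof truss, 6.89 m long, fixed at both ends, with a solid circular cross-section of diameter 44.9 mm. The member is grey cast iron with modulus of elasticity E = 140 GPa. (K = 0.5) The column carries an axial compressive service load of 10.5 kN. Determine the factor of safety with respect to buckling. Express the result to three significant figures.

I = πd⁴/64 = π×44.9⁴/64 = 1.995×10^5 mm⁴
I = 1.995×10^5 mm⁴ = 1.995×10^-7 m⁴
Effective length L_e = K·L = 0.5 × 6.89 = 3.445 m
P_cr = π²EI / L_e² = π² × 140×10⁹ × 1.995×10^-7 / 3.445² = 2.323×10^4 N
Factor of safety n = P_cr / P = 23.228 / 10.5 = 2.21

n ≈ 2.21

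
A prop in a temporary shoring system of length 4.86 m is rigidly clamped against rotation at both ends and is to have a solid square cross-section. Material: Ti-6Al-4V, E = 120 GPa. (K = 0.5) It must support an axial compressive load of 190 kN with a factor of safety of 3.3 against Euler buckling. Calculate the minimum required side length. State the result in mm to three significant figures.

a ≈ 78.3 mm

Required P_cr = n·P = 3.3 × 190 = 627.0 kN
L_e = K·L = 0.5 × 4.86 = 2.430 m
Required I = P_cr·L_e²/(π²E) = 6.270×10^5 × 2.430² / (π² × 1.20×10^11) = 3.126×10^-6 m⁴
I_req = 3.126×10^6 mm⁴
Solid square: I = a⁴/12  ⇒  a = (12I)^(1/4) = (12×3.126×10^6)^(1/4) = 78.3 mm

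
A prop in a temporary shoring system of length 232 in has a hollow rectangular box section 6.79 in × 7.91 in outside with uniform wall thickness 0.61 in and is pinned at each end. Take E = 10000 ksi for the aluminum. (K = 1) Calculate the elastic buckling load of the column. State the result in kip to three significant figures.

P_cr ≈ 202 kip

Inner dimensions: h_i = 7.91 − 2×0.61 = 6.690 in, b_i = 6.79 − 2×0.61 = 5.570 in
Weak-axis I_min = (h_o·b_o³ − h_i·b_i³)/12 with b_o = 6.79, b_i = 5.570 in (shorter outer/inner sides).
I_min = (7.91×6.79³ − 6.690×5.570³)/12 = 110.0 in⁴
Effective length L_e = K·L = 1 × 232 = 232.0 in
P_cr = π²EI / L_e² = π² × 10000×10³ × 110.0 / 232.0² = 2.017×10^5 lb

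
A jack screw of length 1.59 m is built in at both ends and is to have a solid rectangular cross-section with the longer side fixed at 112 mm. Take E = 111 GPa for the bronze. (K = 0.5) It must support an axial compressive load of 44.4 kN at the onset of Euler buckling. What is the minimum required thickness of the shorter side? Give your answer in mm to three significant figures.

L_e = K·L = 0.5 × 1.59 = 0.7950 m
Required I = P_cr·L_e²/(π²E) = 4.440×10^4 × 0.7950² / (π² × 1.11×10^11) = 2.562×10^-8 m⁴
I_req = 2.562×10^4 mm⁴
Rectangle, weak axis: I_min = h·b³/12 with h = 112 mm fixed  ⇒  b = (12I/h)^(1/3) = 14.0 mm

b ≈ 14.0 mm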